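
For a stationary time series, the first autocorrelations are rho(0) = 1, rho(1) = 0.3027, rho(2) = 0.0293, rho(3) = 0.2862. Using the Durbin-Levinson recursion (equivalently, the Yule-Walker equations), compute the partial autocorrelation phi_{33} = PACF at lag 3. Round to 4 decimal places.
\phi_{33} = 0.3290

The PACF at lag k is phi_{kk}, the last component of the solution
to the Yule-Walker system G_k phi = r_k where
  (G_k)_{ij} = rho(|i - j|), (r_k)_i = rho(i), i,j = 1..k.
Equivalently, Durbin-Levinson gives phi_{kk} iteratively:
  phi_{11} = rho(1)
  phi_{kk} = [rho(k) - sum_{j=1..k-1} phi_{k-1,j} rho(k-j)]
            / [1 - sum_{j=1..k-1} phi_{k-1,j} rho(j)],
  phi_{k,j} = phi_{k-1,j} - phi_{kk} phi_{k-1,k-j},  j = 1..k-1.
Step k = 1:
  phi_11 = rho(1) = 0.3027.
Step k = 2:
  phi_22 = [rho(2) - phi_11 rho(1)] / [1 - phi_11 rho(1)] = [0.0293 - (0.3027)(0.3027)] / [1 - (0.3027)(0.3027)]
         = -0.06232729 / 0.90837271 = -0.068614.
  Update: phi_21 = phi_11 - phi_22 phi_11 = 0.3027 - (-0.068614)(0.3027) = 0.32347.
Step k = 3:
  phi_33 = [rho(3) - phi_21 rho(2) - phi_22 rho(1)] / [1 - phi_21 rho(1) - phi_22 rho(2)]
    numerator   = 0.2862 - (0.32347)(0.0293) - (-0.068614)(0.3027) = 0.29749187
    denominator = 1 - (0.32347)(0.3027) - (-0.068614)(0.0293) = 0.90409617
  phi_33 = 0.29749187 / 0.90409617 = 0.329.
Therefore phi_{33} = 0.3290.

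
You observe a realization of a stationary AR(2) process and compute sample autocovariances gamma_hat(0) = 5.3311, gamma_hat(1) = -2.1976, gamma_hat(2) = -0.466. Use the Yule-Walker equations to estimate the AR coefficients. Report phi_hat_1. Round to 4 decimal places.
\hat\phi_{1} = -0.5400

The Yule-Walker equations for an AR(p) process read, in matrix form,
  Gamma_p phi = r_p,   with   (Gamma_p)_{ij} = gamma(|i - j|),
                       (r_p)_i = gamma(i),   i,j = 1..p.
Substitute the sample gammas (Toeplitz matrix and right-hand side of size 2):
  Gamma_p = [[5.3311, -2.1976], [-2.1976, 5.3311]]
  r_p     = [-2.1976, -0.466]
Written out:
  5.3311 phi_1 - 2.1976 phi_2 = -2.1976
  -2.1976 phi_1 + 5.3311 phi_2 = -0.466
Solve by Cramer's rule:
  det = gamma(0)^2 - gamma(1)^2 = (5.3311)^2 - (-2.1976)^2 = 28.42062721 - 4.82944576 = 23.59118145
  phi_hat_1 = [gamma(1) gamma(0) - gamma(1) gamma(2)] / det = [(-2.1976)(5.3311) - (-2.1976)(-0.466)] / 23.59118145 = -12.73970696 / 23.59118145 = -0.54
  phi_hat_2 = [gamma(0) gamma(2) - gamma(1)^2] / det = [(5.3311)(-0.466) - (-2.1976)^2] / 23.59118145 = -7.31373836 / 23.59118145 = -0.31
So phi_hat = [-0.5400, -0.3100].
Therefore phi_hat_1 = -0.5400.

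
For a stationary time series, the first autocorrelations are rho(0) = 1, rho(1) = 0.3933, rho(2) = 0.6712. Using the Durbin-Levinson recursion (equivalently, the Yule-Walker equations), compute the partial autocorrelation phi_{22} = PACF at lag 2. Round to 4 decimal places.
\phi_{22} = 0.6110

The PACF at lag k is phi_{kk}, the last component of the solution
to the Yule-Walker system G_k phi = r_k where
  (G_k)_{ij} = rho(|i - j|), (r_k)_i = rho(i), i,j = 1..k.
Equivalently, Durbin-Levinson gives phi_{kk} iteratively:
  phi_{11} = rho(1)
  phi_{kk} = [rho(k) - sum_{j=1..k-1} phi_{k-1,j} rho(k-j)]
            / [1 - sum_{j=1..k-1} phi_{k-1,j} rho(j)],
  phi_{k,j} = phi_{k-1,j} - phi_{kk} phi_{k-1,k-j},  j = 1..k-1.
Step k = 1:
  phi_11 = rho(1) = 0.3933.
Step k = 2:
  phi_22 = [rho(2) - phi_11 rho(1)] / [1 - phi_11 rho(1)] = [0.6712 - (0.3933)(0.3933)] / [1 - (0.3933)(0.3933)]
         = 0.51651511 / 0.84531511 = 0.611.
Therefore phi_{22} = 0.6110.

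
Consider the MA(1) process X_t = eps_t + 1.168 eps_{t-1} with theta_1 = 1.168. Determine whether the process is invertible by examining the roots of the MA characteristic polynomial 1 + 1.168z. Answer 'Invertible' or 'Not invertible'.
\text{Not invertible}

The MA(q) characteristic polynomial is P(z) = 1 + 1.168z.
Invertibility requires all roots to lie outside the unit circle, i.e. |z| > 1 for every root.
This is linear in z: 1 + (1.168) z = 0  =>  z = -1/(1.168) = -0.856164,  |z| = 0.856164.
Moduli of all roots: 0.8562.
All moduli strictly greater than 1? No.
Verdict: Not invertible.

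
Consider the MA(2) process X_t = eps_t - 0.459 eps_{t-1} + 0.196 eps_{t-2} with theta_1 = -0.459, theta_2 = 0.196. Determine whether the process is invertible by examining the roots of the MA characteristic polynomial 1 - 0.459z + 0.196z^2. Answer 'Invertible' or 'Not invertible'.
\text{Invertible}

The MA(q) characteristic polynomial is P(z) = 1 - 0.459z + 0.196z^2.
Invertibility requires all roots to lie outside the unit circle, i.e. |z| > 1 for every root.
Set 1 + (-0.459) z + (0.196) z^2 = 0, i.e. a z^2 + b z + c = 0 with a = 0.196, b = -0.459, c = 1.
Discriminant D = b^2 - 4ac = (-0.459)^2 - 4*(0.196)*1 = 0.210681 - (0.784) = -0.573319.
D < 0, so the roots are the complex-conjugate pair z = (-b +/- i sqrt(-D)) / (2a) = 1.1709 +/- 1.9316i.
For a conjugate pair |z|^2 = z * conj(z) = (product of roots) = c/a = 1/(0.196) = 5.102041, so |z| = sqrt(5.102041) = 2.2588 for both roots.
Moduli of all roots: 2.2588, 2.2588.
All moduli strictly greater than 1? Yes.
Verdict: Invertible.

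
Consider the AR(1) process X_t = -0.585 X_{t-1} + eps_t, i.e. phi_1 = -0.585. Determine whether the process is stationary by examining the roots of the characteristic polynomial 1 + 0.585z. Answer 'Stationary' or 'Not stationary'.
\text{Stationary}

The AR(p) characteristic polynomial is P(z) = 1 + 0.585z.
Stationarity requires all roots to lie outside the unit circle, i.e. |z| > 1 for every root.
This is linear in z: 1 + (0.585) z = 0  =>  z = -1/(0.585) = -1.709402,  |z| = 1.709402.
Moduli of all roots: 1.7094.
All moduli strictly greater than 1? Yes.
Verdict: Stationary.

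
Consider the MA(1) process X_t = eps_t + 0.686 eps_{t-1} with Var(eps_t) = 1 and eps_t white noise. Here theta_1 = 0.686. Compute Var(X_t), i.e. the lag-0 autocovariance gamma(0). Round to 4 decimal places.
\gamma(0) = 1.4706

For an MA(q) process X_t = eps_t + sum_i theta_i eps_{t-i} with
Var(eps_t) = sigma^2, the variance is
  gamma(0) = sigma^2 * (1 + sum_i theta_i^2).
  sum_i theta_i^2 = (0.686)^2 = 0.470596.
  gamma(0) = 1 * (1 + 0.470596) = 1 * 1.470596 = 1.470596, which rounds to 1.4706.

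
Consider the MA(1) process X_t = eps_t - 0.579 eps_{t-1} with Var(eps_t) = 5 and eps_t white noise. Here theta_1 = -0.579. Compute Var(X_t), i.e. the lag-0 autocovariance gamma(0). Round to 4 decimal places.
\gamma(0) = 6.6762

For an MA(q) process X_t = eps_t + sum_i theta_i eps_{t-i} with
Var(eps_t) = sigma^2, the variance is
  gamma(0) = sigma^2 * (1 + sum_i theta_i^2).
  sum_i theta_i^2 = (-0.579)^2 = 0.335241.
  gamma(0) = 5 * (1 + 0.335241) = 5 * 1.335241 = 6.676205, which rounds to 6.6762.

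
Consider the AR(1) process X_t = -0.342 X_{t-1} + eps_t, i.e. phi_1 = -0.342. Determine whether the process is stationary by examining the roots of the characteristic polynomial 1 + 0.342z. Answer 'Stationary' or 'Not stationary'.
\text{Stationary}

The AR(p) characteristic polynomial is P(z) = 1 + 0.342z.
Stationarity requires all roots to lie outside the unit circle, i.e. |z| > 1 for every root.
This is linear in z: 1 + (0.342) z = 0  =>  z = -1/(0.342) = -2.923977,  |z| = 2.923977.
Moduli of all roots: 2.9240.
All moduli strictly greater than 1? Yes.
Verdict: Stationary.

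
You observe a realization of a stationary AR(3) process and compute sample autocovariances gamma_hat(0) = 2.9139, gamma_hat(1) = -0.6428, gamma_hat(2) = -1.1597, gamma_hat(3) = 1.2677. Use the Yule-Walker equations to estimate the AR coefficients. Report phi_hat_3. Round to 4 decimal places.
\hat\phi_{3} = 0.2730

The Yule-Walker equations for an AR(p) process read, in matrix form,
  Gamma_p phi = r_p,   with   (Gamma_p)_{ij} = gamma(|i - j|),
                       (r_p)_i = gamma(i),   i,j = 1..p.
Substitute the sample gammas (Toeplitz matrix and right-hand side of size 3):
  Gamma_p = [[2.9139, -0.6428, -1.1597], [-0.6428, 2.9139, -0.6428], [-1.1597, -0.6428, 2.9139]]
  r_p     = [-0.6428, -1.1597, 1.2677]
Written out (R1..R3):
  (R1) 2.9139 phi_1 - 0.6428 phi_2 - 1.1597 phi_3 = -0.6428
  (R2) -0.6428 phi_1 + 2.9139 phi_2 - 0.6428 phi_3 = -1.1597
  (R3) -1.1597 phi_1 - 0.6428 phi_2 + 2.9139 phi_3 = 1.2677
Gaussian elimination:
  R2 <- R2 - (-0.6428/2.9139) R1 = R2 - (-0.220598) R1:  2.7721 phi_2 - 0.898627 phi_3 = -1.3015
  R3 <- R3 - (-1.1597/2.9139) R1 = R3 - (-0.397989) R1:  -0.898627 phi_2 + 2.452352 phi_3 = 1.011873
  R3 <- R3 - (-0.898627/2.7721) R2 = R3 - (-0.324168) R2:  2.161046 phi_3 = 0.589967
Back-substitution:
  phi_hat_3 = 0.589967 / 2.161046 = 0.273001
  phi_hat_2 = (-1.3015 - (-0.898627)(0.273001)) / 2.7721 = -0.381002
  phi_hat_1 = (-0.6428 - (-0.6428)(-0.381002) - (-1.1597)(0.273001)) / 2.9139 = -0.195995
So phi_hat = [-0.1960, -0.3810, 0.2730].
Therefore phi_hat_3 = 0.2730.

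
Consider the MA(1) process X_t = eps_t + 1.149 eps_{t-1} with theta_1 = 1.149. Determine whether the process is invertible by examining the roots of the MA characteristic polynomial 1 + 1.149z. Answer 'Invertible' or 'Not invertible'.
\text{Not invertible}

The MA(q) characteristic polynomial is P(z) = 1 + 1.149z.
Invertibility requires all roots to lie outside the unit circle, i.e. |z| > 1 for every root.
This is linear in z: 1 + (1.149) z = 0  =>  z = -1/(1.149) = -0.870322,  |z| = 0.870322.
Moduli of all roots: 0.8703.
All moduli strictly greater than 1? No.
Verdict: Not invertible.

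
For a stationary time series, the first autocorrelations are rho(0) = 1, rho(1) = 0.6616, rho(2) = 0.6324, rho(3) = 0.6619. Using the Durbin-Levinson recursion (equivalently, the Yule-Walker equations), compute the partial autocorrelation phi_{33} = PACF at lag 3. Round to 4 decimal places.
\phi_{33} = 0.3219

The PACF at lag k is phi_{kk}, the last component of the solution
to the Yule-Walker system G_k phi = r_k where
  (G_k)_{ij} = rho(|i - j|), (r_k)_i = rho(i), i,j = 1..k.
Equivalently, Durbin-Levinson gives phi_{kk} iteratively:
  phi_{11} = rho(1)
  phi_{kk} = [rho(k) - sum_{j=1..k-1} phi_{k-1,j} rho(k-j)]
            / [1 - sum_{j=1..k-1} phi_{k-1,j} rho(j)],
  phi_{k,j} = phi_{k-1,j} - phi_{kk} phi_{k-1,k-j},  j = 1..k-1.
Step k = 1:
  phi_11 = rho(1) = 0.6616.
Step k = 2:
  phi_22 = [rho(2) - phi_11 rho(1)] / [1 - phi_11 rho(1)] = [0.6324 - (0.6616)(0.6616)] / [1 - (0.6616)(0.6616)]
         = 0.19468544 / 0.56228544 = 0.34624.
  Update: phi_21 = phi_11 - phi_22 phi_11 = 0.6616 - (0.34624)(0.6616) = 0.432528.
Step k = 3:
  phi_33 = [rho(3) - phi_21 rho(2) - phi_22 rho(1)] / [1 - phi_21 rho(1) - phi_22 rho(2)]
    numerator   = 0.6619 - (0.432528)(0.6324) - (0.34624)(0.6616) = 0.15929727
    denominator = 1 - (0.432528)(0.6616) - (0.34624)(0.6324) = 0.49487765
  phi_33 = 0.15929727 / 0.49487765 = 0.3219.
Therefore phi_{33} = 0.3219.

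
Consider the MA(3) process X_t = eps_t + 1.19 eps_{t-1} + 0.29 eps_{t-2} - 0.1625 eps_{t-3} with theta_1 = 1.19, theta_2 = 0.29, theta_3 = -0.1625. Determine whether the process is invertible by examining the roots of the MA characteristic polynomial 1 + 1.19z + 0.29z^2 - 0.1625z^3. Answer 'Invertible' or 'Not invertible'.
\text{Invertible}

The MA(q) characteristic polynomial is P(z) = 1 + 1.19z + 0.29z^2 - 0.1625z^3.
Invertibility requires all roots to lie outside the unit circle, i.e. |z| > 1 for every root.
Degree 3: look for a simple real root z0 first, then factor out (1 - z/z0) and solve the remaining quadratic.
Testing z0 = 4: P(4) = 1 + (1.19)(4) + (0.29)(4)^2 + (-0.1625)(4)^3
  = 1 + (4.76) + (4.64) + (-10.4) = 0.  So z_0 = 4 is a root, |z_0| = 4.
Divide out the factor (1 - 0.25 z) = (1 - z/z0) (since 1/z0 = 0.25):
  P(z) = (1 - 0.25 z)(1 + (1.44) z + (0.65) z^2)
  [check: z-coef 1.44 - (0.25) = 1.19; z^2-coef 0.65 - (0.25)(1.44) = 0.29; z^3-coef -(0.25)(0.65) = -0.1625.]
Remaining roots from the quadratic factor 1 + (1.44) z + (0.65) z^2:
  Set 1 + (1.44) z + (0.65) z^2 = 0, i.e. a z^2 + b z + c = 0 with a = 0.65, b = 1.44, c = 1.
  Discriminant D = b^2 - 4ac = (1.44)^2 - 4*(0.65)*1 = 2.0736 - (2.6) = -0.5264.
  D < 0, so the roots are the complex-conjugate pair z = (-b +/- i sqrt(-D)) / (2a) = -1.1077 +/- 0.5581i.
  For a conjugate pair |z|^2 = z * conj(z) = (product of roots) = c/a = 1/(0.65) = 1.538462, so |z| = sqrt(1.538462) = 1.2403 for both roots.
Moduli of all roots: 4.0000, 1.2403, 1.2403.
All moduli strictly greater than 1? Yes.
Verdict: Invertible.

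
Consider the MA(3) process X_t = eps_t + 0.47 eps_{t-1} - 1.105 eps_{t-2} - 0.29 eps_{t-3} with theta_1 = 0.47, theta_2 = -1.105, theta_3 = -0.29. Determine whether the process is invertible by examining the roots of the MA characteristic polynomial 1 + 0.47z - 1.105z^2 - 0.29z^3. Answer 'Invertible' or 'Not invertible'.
\text{Not invertible}

The MA(q) characteristic polynomial is P(z) = 1 + 0.47z - 1.105z^2 - 0.29z^3.
Invertibility requires all roots to lie outside the unit circle, i.e. |z| > 1 for every root.
Degree 3: look for a simple real root z0 first, then factor out (1 - z/z0) and solve the remaining quadratic.
Testing z0 = -4: P(-4) = 1 + (0.47)(-4) + (-1.105)(-4)^2 + (-0.29)(-4)^3
  = 1 + (-1.88) + (-17.68) + (18.56) = 0.  So z_0 = -4 is a root, |z_0| = 4.
Divide out the factor (1 + 0.25 z) = (1 - z/z0) (since 1/z0 = -0.25):
  P(z) = (1 + 0.25 z)(1 + (0.22) z + (-1.16) z^2)
  [check: z-coef 0.22 - (-0.25) = 0.47; z^2-coef -1.16 - (-0.25)(0.22) = -1.105; z^3-coef -(-0.25)(-1.16) = -0.29.]
Remaining roots from the quadratic factor 1 + (0.22) z + (-1.16) z^2:
  Set 1 + (0.22) z + (-1.16) z^2 = 0, i.e. a z^2 + b z + c = 0 with a = -1.16, b = 0.22, c = 1.
  Discriminant D = b^2 - 4ac = (0.22)^2 - 4*(-1.16)*1 = 0.0484 - (-4.64) = 4.6884.
  D >= 0, so the roots are real: z = (-b +/- sqrt(D)) / (2a) = (-0.22 +/- 2.165271) / (-2.32).
    z_1 = (-0.22 + 2.165271) / (-2.32) = -0.8385,   |z_1| = 0.8385.
    z_2 = (-0.22 - 2.165271) / (-2.32) = 1.0281,   |z_2| = 1.0281.
Moduli of all roots: 4.0000, 0.8385, 1.0281.
All moduli strictly greater than 1? No.
Verdict: Not invertible.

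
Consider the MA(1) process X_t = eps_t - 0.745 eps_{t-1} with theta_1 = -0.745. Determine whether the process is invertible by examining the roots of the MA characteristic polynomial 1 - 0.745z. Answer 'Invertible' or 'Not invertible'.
\text{Invertible}

The MA(q) characteristic polynomial is P(z) = 1 - 0.745z.
Invertibility requires all roots to lie outside the unit circle, i.e. |z| > 1 for every root.
This is linear in z: 1 + (-0.745) z = 0  =>  z = -1/(-0.745) = 1.342282,  |z| = 1.342282.
Moduli of all roots: 1.3423.
All moduli strictly greater than 1? Yes.
Verdict: Invertible.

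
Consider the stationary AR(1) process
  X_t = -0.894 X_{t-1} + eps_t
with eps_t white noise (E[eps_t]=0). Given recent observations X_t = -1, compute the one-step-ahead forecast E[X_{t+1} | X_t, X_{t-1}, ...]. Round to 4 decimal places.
E[X_{t+1} \mid \mathcal F_t] = 0.8940

For an AR(p) model X_t = c + sum_i phi_i X_{t-i} + eps_t, the
one-step-ahead conditional mean is
  E[X_{t+1} | X_t, ...] = c + sum_i phi_i X_{t+1-i}.
Substitute known values:
  E[X_{t+1} | ...] = (-0.894) * (-1)
                   = 0.8940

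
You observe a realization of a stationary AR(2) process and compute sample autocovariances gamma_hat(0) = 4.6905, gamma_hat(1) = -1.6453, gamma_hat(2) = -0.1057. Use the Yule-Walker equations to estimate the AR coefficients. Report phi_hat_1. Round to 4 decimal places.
\hat\phi_{1} = -0.4090

The Yule-Walker equations for an AR(p) process read, in matrix form,
  Gamma_p phi = r_p,   with   (Gamma_p)_{ij} = gamma(|i - j|),
                       (r_p)_i = gamma(i),   i,j = 1..p.
Substitute the sample gammas (Toeplitz matrix and right-hand side of size 2):
  Gamma_p = [[4.6905, -1.6453], [-1.6453, 4.6905]]
  r_p     = [-1.6453, -0.1057]
Written out:
  4.6905 phi_1 - 1.6453 phi_2 = -1.6453
  -1.6453 phi_1 + 4.6905 phi_2 = -0.1057
Solve by Cramer's rule:
  det = gamma(0)^2 - gamma(1)^2 = (4.6905)^2 - (-1.6453)^2 = 22.00079025 - 2.70701209 = 19.29377816
  phi_hat_1 = [gamma(1) gamma(0) - gamma(1) gamma(2)] / det = [(-1.6453)(4.6905) - (-1.6453)(-0.1057)] / 19.29377816 = -7.89118786 / 19.29377816 = -0.409
  phi_hat_2 = [gamma(0) gamma(2) - gamma(1)^2] / det = [(4.6905)(-0.1057) - (-1.6453)^2] / 19.29377816 = -3.20279794 / 19.29377816 = -0.166
So phi_hat = [-0.4090, -0.1660].
Therefore phi_hat_1 = -0.4090.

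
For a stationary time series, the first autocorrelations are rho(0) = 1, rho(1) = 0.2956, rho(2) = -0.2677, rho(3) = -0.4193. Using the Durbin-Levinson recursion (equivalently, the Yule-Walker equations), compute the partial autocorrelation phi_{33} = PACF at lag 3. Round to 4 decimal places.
\phi_{33} = -0.2510

The PACF at lag k is phi_{kk}, the last component of the solution
to the Yule-Walker system G_k phi = r_k where
  (G_k)_{ij} = rho(|i - j|), (r_k)_i = rho(i), i,j = 1..k.
Equivalently, Durbin-Levinson gives phi_{kk} iteratively:
  phi_{11} = rho(1)
  phi_{kk} = [rho(k) - sum_{j=1..k-1} phi_{k-1,j} rho(k-j)]
            / [1 - sum_{j=1..k-1} phi_{k-1,j} rho(j)],
  phi_{k,j} = phi_{k-1,j} - phi_{kk} phi_{k-1,k-j},  j = 1..k-1.
Step k = 1:
  phi_11 = rho(1) = 0.2956.
Step k = 2:
  phi_22 = [rho(2) - phi_11 rho(1)] / [1 - phi_11 rho(1)] = [-0.2677 - (0.2956)(0.2956)] / [1 - (0.2956)(0.2956)]
         = -0.35507936 / 0.91262064 = -0.389077.
  Update: phi_21 = phi_11 - phi_22 phi_11 = 0.2956 - (-0.389077)(0.2956) = 0.410611.
Step k = 3:
  phi_33 = [rho(3) - phi_21 rho(2) - phi_22 rho(1)] / [1 - phi_21 rho(1) - phi_22 rho(2)]
    numerator   = -0.4193 - (0.410611)(-0.2677) - (-0.389077)(0.2956) = -0.19436837
    denominator = 1 - (0.410611)(0.2956) - (-0.389077)(-0.2677) = 0.77446756
  phi_33 = -0.19436837 / 0.77446756 = -0.251.
Therefore phi_{33} = -0.2510.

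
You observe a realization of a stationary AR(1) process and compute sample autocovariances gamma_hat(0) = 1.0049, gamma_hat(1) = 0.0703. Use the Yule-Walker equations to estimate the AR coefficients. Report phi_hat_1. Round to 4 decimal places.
\hat\phi_{1} = 0.0700

The Yule-Walker equations for an AR(p) process read, in matrix form,
  Gamma_p phi = r_p,   with   (Gamma_p)_{ij} = gamma(|i - j|),
                       (r_p)_i = gamma(i),   i,j = 1..p.
Substitute the sample gammas (Toeplitz matrix and right-hand side of size 1):
  Gamma_p = [[1.0049]]
  r_p     = [0.0703]
With p = 1 this is the single equation gamma(0) phi_1 = gamma(1):
  phi_hat_1 = gamma(1) / gamma(0) = 0.0703 / 1.0049 = 0.0700.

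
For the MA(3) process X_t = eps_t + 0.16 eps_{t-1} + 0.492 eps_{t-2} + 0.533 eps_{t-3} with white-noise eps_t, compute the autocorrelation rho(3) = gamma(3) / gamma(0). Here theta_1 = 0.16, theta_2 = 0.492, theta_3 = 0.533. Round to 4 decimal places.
\rho(3) = 0.3435

For an MA(q) process with theta_0 = 1, the autocovariance is
  gamma(k) = sigma^2 * sum_{i=0..q-k} theta_i * theta_{i+k},
and rho(k) = gamma(k) / gamma(0). Sigma^2 cancels.
  numerator   = (1)*(0.533) = 0.533.
  denominator = (1)^2 + (0.16)^2 + (0.492)^2 + (0.533)^2 = 1.551753.
  rho(3) = 0.533 / 1.551753 = 0.3435.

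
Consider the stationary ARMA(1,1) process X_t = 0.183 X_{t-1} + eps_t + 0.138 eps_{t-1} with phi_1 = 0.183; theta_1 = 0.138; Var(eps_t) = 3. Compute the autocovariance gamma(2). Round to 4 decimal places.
\gamma(2) = 0.1869

Multiply the model equation by X_{t-k} and take expectations. With theta_0 = psi_0 = 1 and psi_j the MA(infinity) weights, this gives
  gamma(k) - sum_i phi_i gamma(k-i) = c_k,
  c_k = sigma^2 * sum_{j=k..q} theta_j psi_{j-k}   (c_k = 0 for k > q),
using gamma(-m) = gamma(m).
psi-weights needed (psi_j = theta_j + sum_i phi_i psi_{j-i}):
  psi_1 = theta_1 + phi_1 = 0.138 + (0.183) = 0.321
Right-hand sides:
  c_0 = sigma^2 (1 + theta_1 psi_1) = 3 * (1 + (0.138)(0.321)) = 3 * 1.044298 = 3.132894
  c_1 = sigma^2 theta_1 = 3 * (0.138) = 0.414
  c_2 = 0
Equations for k = 0 and k = 1 (AR order 1):
  gamma(0) = phi_1 gamma(1) + c_0
  gamma(1) = phi_1 gamma(0) + c_1
Substituting the second into the first: gamma(0) (1 - phi_1^2) = c_0 + phi_1 c_1, so
  gamma(0) = (c_0 + phi_1 c_1) / (1 - phi_1^2) = (3.132894 + (0.183)(0.414)) / (1 - (0.183)^2) = 3.208656 / 0.966511 = 3.319834.
  gamma(1) = phi_1 gamma(0) + c_1 = (0.183)(3.319834) + (0.414) = 1.02153.
For k = 2 (> q): gamma(2) = phi_1 gamma(1) = (0.183)(1.02153) = 0.18694.
Therefore gamma(2) = 0.1869 (to 4 decimal places).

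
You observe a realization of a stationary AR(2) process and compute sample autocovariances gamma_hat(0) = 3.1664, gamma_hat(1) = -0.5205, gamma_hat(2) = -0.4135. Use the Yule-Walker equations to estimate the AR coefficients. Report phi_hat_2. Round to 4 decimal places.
\hat\phi_{2} = -0.1620

The Yule-Walker equations for an AR(p) process read, in matrix form,
  Gamma_p phi = r_p,   with   (Gamma_p)_{ij} = gamma(|i - j|),
                       (r_p)_i = gamma(i),   i,j = 1..p.
Substitute the sample gammas (Toeplitz matrix and right-hand side of size 2):
  Gamma_p = [[3.1664, -0.5205], [-0.5205, 3.1664]]
  r_p     = [-0.5205, -0.4135]
Written out:
  3.1664 phi_1 - 0.5205 phi_2 = -0.5205
  -0.5205 phi_1 + 3.1664 phi_2 = -0.4135
Solve by Cramer's rule:
  det = gamma(0)^2 - gamma(1)^2 = (3.1664)^2 - (-0.5205)^2 = 10.02608896 - 0.27092025 = 9.75516871
  phi_hat_1 = [gamma(1) gamma(0) - gamma(1) gamma(2)] / det = [(-0.5205)(3.1664) - (-0.5205)(-0.4135)] / 9.75516871 = -1.86333795 / 9.75516871 = -0.191
  phi_hat_2 = [gamma(0) gamma(2) - gamma(1)^2] / det = [(3.1664)(-0.4135) - (-0.5205)^2] / 9.75516871 = -1.58022665 / 9.75516871 = -0.162
So phi_hat = [-0.1910, -0.1620].
Therefore phi_hat_2 = -0.1620.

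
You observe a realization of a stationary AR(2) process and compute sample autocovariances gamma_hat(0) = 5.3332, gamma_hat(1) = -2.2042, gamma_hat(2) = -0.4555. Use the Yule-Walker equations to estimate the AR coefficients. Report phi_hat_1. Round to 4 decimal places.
\hat\phi_{1} = -0.5410

The Yule-Walker equations for an AR(p) process read, in matrix form,
  Gamma_p phi = r_p,   with   (Gamma_p)_{ij} = gamma(|i - j|),
                       (r_p)_i = gamma(i),   i,j = 1..p.
Substitute the sample gammas (Toeplitz matrix and right-hand side of size 2):
  Gamma_p = [[5.3332, -2.2042], [-2.2042, 5.3332]]
  r_p     = [-2.2042, -0.4555]
Written out:
  5.3332 phi_1 - 2.2042 phi_2 = -2.2042
  -2.2042 phi_1 + 5.3332 phi_2 = -0.4555
Solve by Cramer's rule:
  det = gamma(0)^2 - gamma(1)^2 = (5.3332)^2 - (-2.2042)^2 = 28.44302224 - 4.85849764 = 23.5845246
  phi_hat_1 = [gamma(1) gamma(0) - gamma(1) gamma(2)] / det = [(-2.2042)(5.3332) - (-2.2042)(-0.4555)] / 23.5845246 = -12.75945254 / 23.5845246 = -0.541
  phi_hat_2 = [gamma(0) gamma(2) - gamma(1)^2] / det = [(5.3332)(-0.4555) - (-2.2042)^2] / 23.5845246 = -7.28777024 / 23.5845246 = -0.309
So phi_hat = [-0.5410, -0.3090].
Therefore phi_hat_1 = -0.5410.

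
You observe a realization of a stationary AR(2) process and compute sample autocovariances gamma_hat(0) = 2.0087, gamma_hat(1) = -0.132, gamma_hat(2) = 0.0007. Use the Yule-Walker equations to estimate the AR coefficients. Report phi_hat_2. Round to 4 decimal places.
\hat\phi_{2} = -0.0040

The Yule-Walker equations for an AR(p) process read, in matrix form,
  Gamma_p phi = r_p,   with   (Gamma_p)_{ij} = gamma(|i - j|),
                       (r_p)_i = gamma(i),   i,j = 1..p.
Substitute the sample gammas (Toeplitz matrix and right-hand side of size 2):
  Gamma_p = [[2.0087, -0.132], [-0.132, 2.0087]]
  r_p     = [-0.132, 0.0007]
Written out:
  2.0087 phi_1 - 0.132 phi_2 = -0.132
  -0.132 phi_1 + 2.0087 phi_2 = 0.0007
Solve by Cramer's rule:
  det = gamma(0)^2 - gamma(1)^2 = (2.0087)^2 - (-0.132)^2 = 4.03487569 - 0.017424 = 4.01745169
  phi_hat_1 = [gamma(1) gamma(0) - gamma(1) gamma(2)] / det = [(-0.132)(2.0087) - (-0.132)(0.0007)] / 4.01745169 = -0.265056 / 4.01745169 = -0.066
  phi_hat_2 = [gamma(0) gamma(2) - gamma(1)^2] / det = [(2.0087)(0.0007) - (-0.132)^2] / 4.01745169 = -0.01601791 / 4.01745169 = -0.004
So phi_hat = [-0.0660, -0.0040].
Therefore phi_hat_2 = -0.0040.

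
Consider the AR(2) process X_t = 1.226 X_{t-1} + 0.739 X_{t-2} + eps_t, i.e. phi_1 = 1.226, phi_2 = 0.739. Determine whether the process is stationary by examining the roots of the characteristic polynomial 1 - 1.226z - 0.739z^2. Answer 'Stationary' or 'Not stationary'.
\text{Not stationary}

The AR(p) characteristic polynomial is P(z) = 1 - 1.226z - 0.739z^2.
Stationarity requires all roots to lie outside the unit circle, i.e. |z| > 1 for every root.
Set 1 + (-1.226) z + (-0.739) z^2 = 0, i.e. a z^2 + b z + c = 0 with a = -0.739, b = -1.226, c = 1.
Discriminant D = b^2 - 4ac = (-1.226)^2 - 4*(-0.739)*1 = 1.503076 - (-2.956) = 4.459076.
D >= 0, so the roots are real: z = (-b +/- sqrt(D)) / (2a) = (1.226 +/- 2.111652) / (-1.478).
  z_1 = (1.226 + 2.111652) / (-1.478) = -2.2582,   |z_1| = 2.2582.
  z_2 = (1.226 - 2.111652) / (-1.478) = 0.5992,   |z_2| = 0.5992.
Moduli of all roots: 2.2582, 0.5992.
All moduli strictly greater than 1? No.
Verdict: Not stationary.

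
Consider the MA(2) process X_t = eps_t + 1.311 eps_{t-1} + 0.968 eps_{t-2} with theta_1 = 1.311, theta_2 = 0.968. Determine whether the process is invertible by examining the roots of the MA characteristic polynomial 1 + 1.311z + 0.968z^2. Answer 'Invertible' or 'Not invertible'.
\text{Invertible}

The MA(q) characteristic polynomial is P(z) = 1 + 1.311z + 0.968z^2.
Invertibility requires all roots to lie outside the unit circle, i.e. |z| > 1 for every root.
Set 1 + (1.311) z + (0.968) z^2 = 0, i.e. a z^2 + b z + c = 0 with a = 0.968, b = 1.311, c = 1.
Discriminant D = b^2 - 4ac = (1.311)^2 - 4*(0.968)*1 = 1.718721 - (3.872) = -2.153279.
D < 0, so the roots are the complex-conjugate pair z = (-b +/- i sqrt(-D)) / (2a) = -0.6772 +/- 0.758i.
For a conjugate pair |z|^2 = z * conj(z) = (product of roots) = c/a = 1/(0.968) = 1.033058, so |z| = sqrt(1.033058) = 1.0164 for both roots.
Moduli of all roots: 1.0164, 1.0164.
All moduli strictly greater than 1? Yes.
Verdict: Invertible.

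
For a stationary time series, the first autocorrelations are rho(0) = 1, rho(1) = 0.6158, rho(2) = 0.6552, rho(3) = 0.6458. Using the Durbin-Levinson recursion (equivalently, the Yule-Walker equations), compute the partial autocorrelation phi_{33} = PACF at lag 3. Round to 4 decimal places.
\phi_{33} = 0.2970

The PACF at lag k is phi_{kk}, the last component of the solution
to the Yule-Walker system G_k phi = r_k where
  (G_k)_{ij} = rho(|i - j|), (r_k)_i = rho(i), i,j = 1..k.
Equivalently, Durbin-Levinson gives phi_{kk} iteratively:
  phi_{11} = rho(1)
  phi_{kk} = [rho(k) - sum_{j=1..k-1} phi_{k-1,j} rho(k-j)]
            / [1 - sum_{j=1..k-1} phi_{k-1,j} rho(j)],
  phi_{k,j} = phi_{k-1,j} - phi_{kk} phi_{k-1,k-j},  j = 1..k-1.
Step k = 1:
  phi_11 = rho(1) = 0.6158.
Step k = 2:
  phi_22 = [rho(2) - phi_11 rho(1)] / [1 - phi_11 rho(1)] = [0.6552 - (0.6158)(0.6158)] / [1 - (0.6158)(0.6158)]
         = 0.27599036 / 0.62079036 = 0.444579.
  Update: phi_21 = phi_11 - phi_22 phi_11 = 0.6158 - (0.444579)(0.6158) = 0.342028.
Step k = 3:
  phi_33 = [rho(3) - phi_21 rho(2) - phi_22 rho(1)] / [1 - phi_21 rho(1) - phi_22 rho(2)]
    numerator   = 0.6458 - (0.342028)(0.6552) - (0.444579)(0.6158) = 0.14793134
    denominator = 1 - (0.342028)(0.6158) - (0.444579)(0.6552) = 0.49809084
  phi_33 = 0.14793134 / 0.49809084 = 0.297.
Therefore phi_{33} = 0.2970.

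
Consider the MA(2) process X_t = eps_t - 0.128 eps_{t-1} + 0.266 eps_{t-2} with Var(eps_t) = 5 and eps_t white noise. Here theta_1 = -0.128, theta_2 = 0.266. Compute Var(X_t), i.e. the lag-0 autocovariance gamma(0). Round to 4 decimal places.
\gamma(0) = 5.4357

For an MA(q) process X_t = eps_t + sum_i theta_i eps_{t-i} with
Var(eps_t) = sigma^2, the variance is
  gamma(0) = sigma^2 * (1 + sum_i theta_i^2).
  sum_i theta_i^2 = (-0.128)^2 + (0.266)^2 = 0.016384 + 0.070756 = 0.08714.
  gamma(0) = 5 * (1 + 0.08714) = 5 * 1.08714 = 5.4357.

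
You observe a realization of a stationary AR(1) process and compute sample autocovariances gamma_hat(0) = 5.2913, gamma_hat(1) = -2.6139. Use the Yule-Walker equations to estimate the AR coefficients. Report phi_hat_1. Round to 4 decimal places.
\hat\phi_{1} = -0.4940

The Yule-Walker equations for an AR(p) process read, in matrix form,
  Gamma_p phi = r_p,   with   (Gamma_p)_{ij} = gamma(|i - j|),
                       (r_p)_i = gamma(i),   i,j = 1..p.
Substitute the sample gammas (Toeplitz matrix and right-hand side of size 1):
  Gamma_p = [[5.2913]]
  r_p     = [-2.6139]
With p = 1 this is the single equation gamma(0) phi_1 = gamma(1):
  phi_hat_1 = gamma(1) / gamma(0) = -2.6139 / 5.2913 = -0.4940.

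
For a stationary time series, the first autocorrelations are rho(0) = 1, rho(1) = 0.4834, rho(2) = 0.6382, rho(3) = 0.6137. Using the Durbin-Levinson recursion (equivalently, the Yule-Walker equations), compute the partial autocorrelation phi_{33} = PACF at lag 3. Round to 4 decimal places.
\phi_{33} = 0.3851

The PACF at lag k is phi_{kk}, the last component of the solution
to the Yule-Walker system G_k phi = r_k where
  (G_k)_{ij} = rho(|i - j|), (r_k)_i = rho(i), i,j = 1..k.
Equivalently, Durbin-Levinson gives phi_{kk} iteratively:
  phi_{11} = rho(1)
  phi_{kk} = [rho(k) - sum_{j=1..k-1} phi_{k-1,j} rho(k-j)]
            / [1 - sum_{j=1..k-1} phi_{k-1,j} rho(j)],
  phi_{k,j} = phi_{k-1,j} - phi_{kk} phi_{k-1,k-j},  j = 1..k-1.
Step k = 1:
  phi_11 = rho(1) = 0.4834.
Step k = 2:
  phi_22 = [rho(2) - phi_11 rho(1)] / [1 - phi_11 rho(1)] = [0.6382 - (0.4834)(0.4834)] / [1 - (0.4834)(0.4834)]
         = 0.40452444 / 0.76632444 = 0.527876.
  Update: phi_21 = phi_11 - phi_22 phi_11 = 0.4834 - (0.527876)(0.4834) = 0.228225.
Step k = 3:
  phi_33 = [rho(3) - phi_21 rho(2) - phi_22 rho(1)] / [1 - phi_21 rho(1) - phi_22 rho(2)]
    numerator   = 0.6137 - (0.228225)(0.6382) - (0.527876)(0.4834) = 0.21287168
    denominator = 1 - (0.228225)(0.4834) - (0.527876)(0.6382) = 0.55278561
  phi_33 = 0.21287168 / 0.55278561 = 0.3851.
Therefore phi_{33} = 0.3851.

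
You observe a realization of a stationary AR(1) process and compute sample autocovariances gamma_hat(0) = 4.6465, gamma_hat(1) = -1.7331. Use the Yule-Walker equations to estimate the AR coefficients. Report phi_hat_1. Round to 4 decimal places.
\hat\phi_{1} = -0.3730

The Yule-Walker equations for an AR(p) process read, in matrix form,
  Gamma_p phi = r_p,   with   (Gamma_p)_{ij} = gamma(|i - j|),
                       (r_p)_i = gamma(i),   i,j = 1..p.
Substitute the sample gammas (Toeplitz matrix and right-hand side of size 1):
  Gamma_p = [[4.6465]]
  r_p     = [-1.7331]
With p = 1 this is the single equation gamma(0) phi_1 = gamma(1):
  phi_hat_1 = gamma(1) / gamma(0) = -1.7331 / 4.6465 = -0.3730.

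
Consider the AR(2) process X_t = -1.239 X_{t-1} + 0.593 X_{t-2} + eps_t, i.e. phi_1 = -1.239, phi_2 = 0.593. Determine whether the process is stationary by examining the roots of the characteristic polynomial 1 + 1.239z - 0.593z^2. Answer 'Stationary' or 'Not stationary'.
\text{Not stationary}

The AR(p) characteristic polynomial is P(z) = 1 + 1.239z - 0.593z^2.
Stationarity requires all roots to lie outside the unit circle, i.e. |z| > 1 for every root.
Set 1 + (1.239) z + (-0.593) z^2 = 0, i.e. a z^2 + b z + c = 0 with a = -0.593, b = 1.239, c = 1.
Discriminant D = b^2 - 4ac = (1.239)^2 - 4*(-0.593)*1 = 1.535121 - (-2.372) = 3.907121.
D >= 0, so the roots are real: z = (-b +/- sqrt(D)) / (2a) = (-1.239 +/- 1.976644) / (-1.186).
  z_1 = (-1.239 + 1.976644) / (-1.186) = -0.622,   |z_1| = 0.622.
  z_2 = (-1.239 - 1.976644) / (-1.186) = 2.7113,   |z_2| = 2.7113.
Moduli of all roots: 0.6220, 2.7113.
All moduli strictly greater than 1? No.
Verdict: Not stationary.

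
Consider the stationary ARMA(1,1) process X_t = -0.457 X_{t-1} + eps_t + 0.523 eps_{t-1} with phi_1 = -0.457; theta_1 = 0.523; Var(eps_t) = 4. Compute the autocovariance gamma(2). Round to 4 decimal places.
\gamma(2) = -0.1160

Multiply the model equation by X_{t-k} and take expectations. With theta_0 = psi_0 = 1 and psi_j the MA(infinity) weights, this gives
  gamma(k) - sum_i phi_i gamma(k-i) = c_k,
  c_k = sigma^2 * sum_{j=k..q} theta_j psi_{j-k}   (c_k = 0 for k > q),
using gamma(-m) = gamma(m).
psi-weights needed (psi_j = theta_j + sum_i phi_i psi_{j-i}):
  psi_1 = theta_1 + phi_1 = 0.523 + (-0.457) = 0.066
Right-hand sides:
  c_0 = sigma^2 (1 + theta_1 psi_1) = 4 * (1 + (0.523)(0.066)) = 4 * 1.034518 = 4.138072
  c_1 = sigma^2 theta_1 = 4 * (0.523) = 2.092
  c_2 = 0
Equations for k = 0 and k = 1 (AR order 1):
  gamma(0) = phi_1 gamma(1) + c_0
  gamma(1) = phi_1 gamma(0) + c_1
Substituting the second into the first: gamma(0) (1 - phi_1^2) = c_0 + phi_1 c_1, so
  gamma(0) = (c_0 + phi_1 c_1) / (1 - phi_1^2) = (4.138072 + (-0.457)(2.092)) / (1 - (-0.457)^2) = 3.182028 / 0.791151 = 4.022024.
  gamma(1) = phi_1 gamma(0) + c_1 = (-0.457)(4.022024) + (2.092) = 0.253935.
For k = 2 (> q): gamma(2) = phi_1 gamma(1) = (-0.457)(0.253935) = -0.116048.
Therefore gamma(2) = -0.1160 (to 4 decimal places).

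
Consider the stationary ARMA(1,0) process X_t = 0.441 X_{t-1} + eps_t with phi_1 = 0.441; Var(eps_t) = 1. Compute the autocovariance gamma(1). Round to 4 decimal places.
\gamma(1) = 0.5475

Multiply the model equation by X_{t-k} and take expectations. With theta_0 = psi_0 = 1 and psi_j the MA(infinity) weights, this gives
  gamma(k) - sum_i phi_i gamma(k-i) = c_k,
  c_k = sigma^2 * sum_{j=k..q} theta_j psi_{j-k}   (c_k = 0 for k > q),
using gamma(-m) = gamma(m).
Pure AR (q = 0): c_0 = sigma^2 = 1, c_k = 0 for k >= 1.
Equations for k = 0 and k = 1 (AR order 1):
  gamma(0) = phi_1 gamma(1) + c_0
  gamma(1) = phi_1 gamma(0) + c_1
Substituting the second into the first: gamma(0) (1 - phi_1^2) = c_0 + phi_1 c_1, so
  gamma(0) = c_0 / (1 - phi_1^2) = 1 / (1 - (0.441)^2) = 1 / 0.805519 = 1.241436.
  gamma(1) = phi_1 gamma(0) = (0.441)(1.241436) = 0.547473.
Therefore gamma(1) = 0.5475 (to 4 decimal places).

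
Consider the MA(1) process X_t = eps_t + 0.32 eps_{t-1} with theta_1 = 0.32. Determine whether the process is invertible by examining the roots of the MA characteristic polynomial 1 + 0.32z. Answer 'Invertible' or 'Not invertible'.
\text{Invertible}

The MA(q) characteristic polynomial is P(z) = 1 + 0.32z.
Invertibility requires all roots to lie outside the unit circle, i.e. |z| > 1 for every root.
This is linear in z: 1 + (0.32) z = 0  =>  z = -1/(0.32) = -3.125,  |z| = 3.125.
Moduli of all roots: 3.1250.
All moduli strictly greater than 1? Yes.
Verdict: Invertible.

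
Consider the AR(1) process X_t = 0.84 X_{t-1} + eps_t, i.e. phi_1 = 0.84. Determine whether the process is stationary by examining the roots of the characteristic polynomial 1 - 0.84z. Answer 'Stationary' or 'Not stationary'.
\text{Stationary}

The AR(p) characteristic polynomial is P(z) = 1 - 0.84z.
Stationarity requires all roots to lie outside the unit circle, i.e. |z| > 1 for every root.
This is linear in z: 1 + (-0.84) z = 0  =>  z = -1/(-0.84) = 1.190476,  |z| = 1.190476.
Moduli of all roots: 1.1905.
All moduli strictly greater than 1? Yes.
Verdict: Stationary.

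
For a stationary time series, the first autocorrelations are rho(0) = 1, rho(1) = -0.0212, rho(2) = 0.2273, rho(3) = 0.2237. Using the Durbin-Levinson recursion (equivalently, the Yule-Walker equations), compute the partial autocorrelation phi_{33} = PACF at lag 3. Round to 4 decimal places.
\phi_{33} = 0.2450

The PACF at lag k is phi_{kk}, the last component of the solution
to the Yule-Walker system G_k phi = r_k where
  (G_k)_{ij} = rho(|i - j|), (r_k)_i = rho(i), i,j = 1..k.
Equivalently, Durbin-Levinson gives phi_{kk} iteratively:
  phi_{11} = rho(1)
  phi_{kk} = [rho(k) - sum_{j=1..k-1} phi_{k-1,j} rho(k-j)]
            / [1 - sum_{j=1..k-1} phi_{k-1,j} rho(j)],
  phi_{k,j} = phi_{k-1,j} - phi_{kk} phi_{k-1,k-j},  j = 1..k-1.
Step k = 1:
  phi_11 = rho(1) = -0.0212.
Step k = 2:
  phi_22 = [rho(2) - phi_11 rho(1)] / [1 - phi_11 rho(1)] = [0.2273 - (-0.0212)(-0.0212)] / [1 - (-0.0212)(-0.0212)]
         = 0.22685056 / 0.99955056 = 0.226953.
  Update: phi_21 = phi_11 - phi_22 phi_11 = -0.0212 - (0.226953)(-0.0212) = -0.016389.
Step k = 3:
  phi_33 = [rho(3) - phi_21 rho(2) - phi_22 rho(1)] / [1 - phi_21 rho(1) - phi_22 rho(2)]
    numerator   = 0.2237 - (-0.016389)(0.2273) - (0.226953)(-0.0212) = 0.23223652
    denominator = 1 - (-0.016389)(-0.0212) - (0.226953)(0.2273) = 0.94806624
  phi_33 = 0.23223652 / 0.94806624 = 0.245.
Therefore phi_{33} = 0.2450.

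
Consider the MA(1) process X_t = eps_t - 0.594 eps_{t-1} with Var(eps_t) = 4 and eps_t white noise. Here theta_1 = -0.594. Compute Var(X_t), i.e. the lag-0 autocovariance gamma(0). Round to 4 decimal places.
\gamma(0) = 5.4113

For an MA(q) process X_t = eps_t + sum_i theta_i eps_{t-i} with
Var(eps_t) = sigma^2, the variance is
  gamma(0) = sigma^2 * (1 + sum_i theta_i^2).
  sum_i theta_i^2 = (-0.594)^2 = 0.352836.
  gamma(0) = 4 * (1 + 0.352836) = 4 * 1.352836 = 5.411344, which rounds to 5.4113.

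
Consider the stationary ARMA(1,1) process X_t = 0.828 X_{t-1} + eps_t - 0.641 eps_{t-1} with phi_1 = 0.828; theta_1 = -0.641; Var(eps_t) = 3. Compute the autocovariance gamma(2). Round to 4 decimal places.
\gamma(2) = 0.6933

Multiply the model equation by X_{t-k} and take expectations. With theta_0 = psi_0 = 1 and psi_j the MA(infinity) weights, this gives
  gamma(k) - sum_i phi_i gamma(k-i) = c_k,
  c_k = sigma^2 * sum_{j=k..q} theta_j psi_{j-k}   (c_k = 0 for k > q),
using gamma(-m) = gamma(m).
psi-weights needed (psi_j = theta_j + sum_i phi_i psi_{j-i}):
  psi_1 = theta_1 + phi_1 = -0.641 + (0.828) = 0.187
Right-hand sides:
  c_0 = sigma^2 (1 + theta_1 psi_1) = 3 * (1 + (-0.641)(0.187)) = 3 * 0.880133 = 2.640399
  c_1 = sigma^2 theta_1 = 3 * (-0.641) = -1.923
  c_2 = 0
Equations for k = 0 and k = 1 (AR order 1):
  gamma(0) = phi_1 gamma(1) + c_0
  gamma(1) = phi_1 gamma(0) + c_1
Substituting the second into the first: gamma(0) (1 - phi_1^2) = c_0 + phi_1 c_1, so
  gamma(0) = (c_0 + phi_1 c_1) / (1 - phi_1^2) = (2.640399 + (0.828)(-1.923)) / (1 - (0.828)^2) = 1.048155 / 0.314416 = 3.333657.
  gamma(1) = phi_1 gamma(0) + c_1 = (0.828)(3.333657) + (-1.923) = 0.837268.
For k = 2 (> q): gamma(2) = phi_1 gamma(1) = (0.828)(0.837268) = 0.693258.
Therefore gamma(2) = 0.6933 (to 4 decimal places).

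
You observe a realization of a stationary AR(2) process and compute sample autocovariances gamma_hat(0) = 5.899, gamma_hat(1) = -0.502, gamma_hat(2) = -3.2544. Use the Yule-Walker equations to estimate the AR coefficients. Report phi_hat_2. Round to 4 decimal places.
\hat\phi_{2} = -0.5630

The Yule-Walker equations for an AR(p) process read, in matrix form,
  Gamma_p phi = r_p,   with   (Gamma_p)_{ij} = gamma(|i - j|),
                       (r_p)_i = gamma(i),   i,j = 1..p.
Substitute the sample gammas (Toeplitz matrix and right-hand side of size 2):
  Gamma_p = [[5.899, -0.502], [-0.502, 5.899]]
  r_p     = [-0.502, -3.2544]
Written out:
  5.899 phi_1 - 0.502 phi_2 = -0.502
  -0.502 phi_1 + 5.899 phi_2 = -3.2544
Solve by Cramer's rule:
  det = gamma(0)^2 - gamma(1)^2 = (5.899)^2 - (-0.502)^2 = 34.798201 - 0.252004 = 34.546197
  phi_hat_1 = [gamma(1) gamma(0) - gamma(1) gamma(2)] / det = [(-0.502)(5.899) - (-0.502)(-3.2544)] / 34.546197 = -4.5950068 / 34.546197 = -0.133
  phi_hat_2 = [gamma(0) gamma(2) - gamma(1)^2] / det = [(5.899)(-3.2544) - (-0.502)^2] / 34.546197 = -19.4497096 / 34.546197 = -0.563
So phi_hat = [-0.1330, -0.5630].
Therefore phi_hat_2 = -0.5630.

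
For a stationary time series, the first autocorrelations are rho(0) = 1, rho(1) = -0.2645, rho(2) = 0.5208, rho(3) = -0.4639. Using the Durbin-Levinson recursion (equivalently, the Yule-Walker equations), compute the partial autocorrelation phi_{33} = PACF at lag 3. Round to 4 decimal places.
\phi_{33} = -0.3720

The PACF at lag k is phi_{kk}, the last component of the solution
to the Yule-Walker system G_k phi = r_k where
  (G_k)_{ij} = rho(|i - j|), (r_k)_i = rho(i), i,j = 1..k.
Equivalently, Durbin-Levinson gives phi_{kk} iteratively:
  phi_{11} = rho(1)
  phi_{kk} = [rho(k) - sum_{j=1..k-1} phi_{k-1,j} rho(k-j)]
            / [1 - sum_{j=1..k-1} phi_{k-1,j} rho(j)],
  phi_{k,j} = phi_{k-1,j} - phi_{kk} phi_{k-1,k-j},  j = 1..k-1.
Step k = 1:
  phi_11 = rho(1) = -0.2645.
Step k = 2:
  phi_22 = [rho(2) - phi_11 rho(1)] / [1 - phi_11 rho(1)] = [0.5208 - (-0.2645)(-0.2645)] / [1 - (-0.2645)(-0.2645)]
         = 0.45083975 / 0.93003975 = 0.484753.
  Update: phi_21 = phi_11 - phi_22 phi_11 = -0.2645 - (0.484753)(-0.2645) = -0.136283.
Step k = 3:
  phi_33 = [rho(3) - phi_21 rho(2) - phi_22 rho(1)] / [1 - phi_21 rho(1) - phi_22 rho(2)]
    numerator   = -0.4639 - (-0.136283)(0.5208) - (0.484753)(-0.2645) = -0.26470671
    denominator = 1 - (-0.136283)(-0.2645) - (0.484753)(0.5208) = 0.71149374
  phi_33 = -0.26470671 / 0.71149374 = -0.372.
Therefore phi_{33} = -0.3720.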